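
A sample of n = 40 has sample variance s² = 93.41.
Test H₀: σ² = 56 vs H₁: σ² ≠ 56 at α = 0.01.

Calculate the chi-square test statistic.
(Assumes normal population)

Answer: χ² = 65.0534, fail to reject H₀

Derivation:
df = n - 1 = 39
χ² = (n-1)s²/σ₀² = 39×93.41/56 = 65.0534
Critical values: χ²_{0.995,39} = 19.996, χ²_{0.005,39} = 65.476
Rejection region: χ² < 19.996 or χ² > 65.476
Decision: fail to reject H₀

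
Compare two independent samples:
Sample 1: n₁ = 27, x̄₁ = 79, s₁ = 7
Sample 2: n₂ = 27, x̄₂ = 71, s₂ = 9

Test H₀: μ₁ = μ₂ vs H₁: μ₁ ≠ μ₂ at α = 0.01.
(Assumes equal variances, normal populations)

Answer: t = 3.6458, reject H₀

Derivation:
Pooled variance: s²_p = [26×7² + 26×9²]/(52) = 65.0000
s_p = 8.0623
SE = s_p×√(1/n₁ + 1/n₂) = 8.0623×√(1/27 + 1/27) = 2.1943
t = (x̄₁ - x̄₂)/SE = (79 - 71)/2.1943 = 3.6458
df = 52, t-critical = ±2.674
Decision: reject H₀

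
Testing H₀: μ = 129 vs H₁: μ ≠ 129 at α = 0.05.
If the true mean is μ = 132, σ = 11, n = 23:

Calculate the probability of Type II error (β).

Answer: β ≈ 0.7423

Derivation:
SE = σ/√n = 11/√23 = 2.2937
Critical values: μ₀ ± z_0.025×SE = 129 ± 1.960×2.2937
Acceptance region: (124.5043, 133.4957)
Under H₁ (μ = 132): z_high = (133.4957 - 132)/2.2937 = 0.6521, z_low = (124.5043 - 132)/2.2937 = -3.2680
β = P(not reject | H₁) = Φ(0.6521) - Φ(-3.2680) ≈ 0.7423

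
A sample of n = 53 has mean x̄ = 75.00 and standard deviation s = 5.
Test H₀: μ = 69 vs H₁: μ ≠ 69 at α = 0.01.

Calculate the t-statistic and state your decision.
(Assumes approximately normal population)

df = n - 1 = 52
SE = s/√n = 5/√53 = 0.6868
t = (x̄ - μ₀)/SE = (75.00 - 69)/0.6868 = 8.7362
Critical value: t_{0.005,52} = ±2.674
p-value < 0.0001
Decision: reject H₀

Answer: t = 8.7362, reject H₀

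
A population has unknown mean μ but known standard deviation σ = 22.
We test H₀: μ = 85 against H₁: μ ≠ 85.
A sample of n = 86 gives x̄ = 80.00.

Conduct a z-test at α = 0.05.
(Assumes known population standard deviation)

Answer: z = -2.1077, reject H₀

Derivation:
Standard error: SE = σ/√n = 22/√86 = 2.3723
z-statistic: z = (x̄ - μ₀)/SE = (80.00 - 85)/2.3723 = -2.1077
Critical value: ±1.960
p-value = 0.0351
Decision: reject H₀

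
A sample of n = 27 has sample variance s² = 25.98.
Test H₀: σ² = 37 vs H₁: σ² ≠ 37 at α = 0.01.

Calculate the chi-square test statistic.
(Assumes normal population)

Answer: χ² = 18.2562, fail to reject H₀

Derivation:
df = n - 1 = 26
χ² = (n-1)s²/σ₀² = 26×25.98/37 = 18.2562
Critical values: χ²_{0.995,26} = 11.160, χ²_{0.005,26} = 48.290
Rejection region: χ² < 11.160 or χ² > 48.290
Decision: fail to reject H₀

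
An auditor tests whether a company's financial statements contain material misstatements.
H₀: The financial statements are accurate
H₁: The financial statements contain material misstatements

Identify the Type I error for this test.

Answer: Concluding the statements are misstated when they are actually accurate

Derivation:
A Type I error (probability α) occurs when we reject a true H₀.
A Type II error (probability β) occurs when we fail to reject a false H₀.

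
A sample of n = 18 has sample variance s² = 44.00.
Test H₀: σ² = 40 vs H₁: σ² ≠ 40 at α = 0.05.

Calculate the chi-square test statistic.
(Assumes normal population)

Answer: χ² = 18.7000, fail to reject H₀

Derivation:
df = n - 1 = 17
χ² = (n-1)s²/σ₀² = 17×44.00/40 = 18.7000
Critical values: χ²_{0.975,17} = 7.564, χ²_{0.025,17} = 30.191
Rejection region: χ² < 7.564 or χ² > 30.191
Decision: fail to reject H₀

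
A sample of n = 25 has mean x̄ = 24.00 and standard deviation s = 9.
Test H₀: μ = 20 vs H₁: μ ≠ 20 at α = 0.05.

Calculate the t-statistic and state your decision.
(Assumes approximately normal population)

Answer: t = 2.2222, reject H₀

Derivation:
df = n - 1 = 24
SE = s/√n = 9/√25 = 1.8000
t = (x̄ - μ₀)/SE = (24.00 - 20)/1.8000 = 2.2222
Critical value: t_{0.025,24} = ±2.064
p-value ≈ 0.0359
Decision: reject H₀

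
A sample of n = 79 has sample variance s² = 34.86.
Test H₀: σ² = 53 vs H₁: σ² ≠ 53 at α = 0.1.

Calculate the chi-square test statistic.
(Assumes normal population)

df = n - 1 = 78
χ² = (n-1)s²/σ₀² = 78×34.86/53 = 51.3034
Critical values: χ²_{0.95,78} = 58.654, χ²_{0.05,78} = 99.617
Rejection region: χ² < 58.654 or χ² > 99.617
Decision: reject H₀

Answer: χ² = 51.3034, reject H₀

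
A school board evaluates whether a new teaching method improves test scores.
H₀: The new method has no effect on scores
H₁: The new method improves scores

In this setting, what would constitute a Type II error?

A Type I error (probability α) occurs when we reject a true H₀.
A Type II error (probability β) occurs when we fail to reject a false H₀.

Answer: Failing to adopt an effective teaching method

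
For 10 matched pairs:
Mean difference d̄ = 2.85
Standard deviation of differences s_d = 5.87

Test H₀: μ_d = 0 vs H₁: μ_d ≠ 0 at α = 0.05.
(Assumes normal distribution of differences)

Answer: t = 1.5353, fail to reject H₀

Derivation:
df = n - 1 = 9
SE = s_d/√n = 5.87/√10 = 1.8563
t = d̄/SE = 2.85/1.8563 = 1.5353
Critical value: t_{0.025,9} = ±2.262
p-value ≈ 0.1591
Decision: fail to reject H₀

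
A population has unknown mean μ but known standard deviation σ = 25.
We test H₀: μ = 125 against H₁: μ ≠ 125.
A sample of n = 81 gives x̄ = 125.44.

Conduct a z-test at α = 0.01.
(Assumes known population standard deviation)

Standard error: SE = σ/√n = 25/√81 = 2.7778
z-statistic: z = (x̄ - μ₀)/SE = (125.44 - 125)/2.7778 = 0.1584
Critical value: ±2.576
p-value = 0.8741
Decision: fail to reject H₀

Answer: z = 0.1584, fail to reject H₀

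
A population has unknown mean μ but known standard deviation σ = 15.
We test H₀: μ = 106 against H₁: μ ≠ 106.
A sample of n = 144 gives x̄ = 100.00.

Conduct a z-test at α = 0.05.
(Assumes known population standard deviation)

Answer: z = -4.8000, reject H₀

Derivation:
Standard error: SE = σ/√n = 15/√144 = 1.2500
z-statistic: z = (x̄ - μ₀)/SE = (100.00 - 106)/1.2500 = -4.8000
Critical value: ±1.960
p-value < 0.0001
Decision: reject H₀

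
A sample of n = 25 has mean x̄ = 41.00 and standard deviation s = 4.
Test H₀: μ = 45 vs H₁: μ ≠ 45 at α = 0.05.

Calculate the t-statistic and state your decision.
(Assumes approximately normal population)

Answer: t = -5.0000, reject H₀

Derivation:
df = n - 1 = 24
SE = s/√n = 4/√25 = 0.8000
t = (x̄ - μ₀)/SE = (41.00 - 45)/0.8000 = -5.0000
Critical value: t_{0.025,24} = ±2.064
p-value < 0.0001
Decision: reject H₀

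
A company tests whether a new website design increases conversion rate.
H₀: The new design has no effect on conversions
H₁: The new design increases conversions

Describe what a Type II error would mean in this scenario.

A Type I error (probability α) occurs when we reject a true H₀.
A Type II error (probability β) occurs when we fail to reject a false H₀.

Answer: Keeping the old design when the new one would have increased conversions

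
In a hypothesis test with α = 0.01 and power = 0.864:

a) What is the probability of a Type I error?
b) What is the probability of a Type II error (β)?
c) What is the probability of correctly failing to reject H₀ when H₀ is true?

Answer: a) 0.01, b) 0.136, c) 0.99

Derivation:
a) Type I error probability = α = 0.01
b) Power = P(reject H₀ | H₁ true) = 1 - β = 0.864, so Type II error probability = β = 1 - Power = 0.136
c) P(fail to reject H₀ | H₀ true) = 1 - α = 0.99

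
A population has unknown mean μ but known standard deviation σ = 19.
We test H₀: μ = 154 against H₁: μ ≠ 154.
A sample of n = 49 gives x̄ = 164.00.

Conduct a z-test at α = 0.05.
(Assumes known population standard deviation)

Answer: z = 3.6842, reject H₀

Derivation:
Standard error: SE = σ/√n = 19/√49 = 2.7143
z-statistic: z = (x̄ - μ₀)/SE = (164.00 - 154)/2.7143 = 3.6842
Critical value: ±1.960
p-value = 0.0002
Decision: reject H₀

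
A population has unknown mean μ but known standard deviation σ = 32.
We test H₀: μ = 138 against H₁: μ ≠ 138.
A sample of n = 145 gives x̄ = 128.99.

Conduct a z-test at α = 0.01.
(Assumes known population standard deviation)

Answer: z = -3.3904, reject H₀

Derivation:
Standard error: SE = σ/√n = 32/√145 = 2.6575
z-statistic: z = (x̄ - μ₀)/SE = (128.99 - 138)/2.6575 = -3.3904
Critical value: ±2.576
p-value = 0.0007
Decision: reject H₀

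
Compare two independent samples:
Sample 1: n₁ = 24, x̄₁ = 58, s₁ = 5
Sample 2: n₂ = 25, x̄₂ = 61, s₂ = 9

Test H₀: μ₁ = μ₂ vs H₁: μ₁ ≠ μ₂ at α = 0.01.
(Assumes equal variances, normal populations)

Pooled variance: s²_p = [23×5² + 24×9²]/(47) = 53.5957
s_p = 7.3209
SE = s_p×√(1/n₁ + 1/n₂) = 7.3209×√(1/24 + 1/25) = 2.0921
t = (x̄₁ - x̄₂)/SE = (58 - 61)/2.0921 = -1.4340
df = 47, t-critical = ±2.685
Decision: fail to reject H₀

Answer: t = -1.4340, fail to reject H₀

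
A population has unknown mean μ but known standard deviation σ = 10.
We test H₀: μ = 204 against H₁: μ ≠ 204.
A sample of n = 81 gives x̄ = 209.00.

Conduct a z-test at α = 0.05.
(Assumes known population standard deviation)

Answer: z = 4.5000, reject H₀

Derivation:
Standard error: SE = σ/√n = 10/√81 = 1.1111
z-statistic: z = (x̄ - μ₀)/SE = (209.00 - 204)/1.1111 = 4.5000
Critical value: ±1.960
p-value < 0.0001
Decision: reject H₀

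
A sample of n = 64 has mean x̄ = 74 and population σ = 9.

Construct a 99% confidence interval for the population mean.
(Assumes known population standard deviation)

Answer: (71.1020, 76.8980)

Derivation:
Confidence level: 99%, α = 0.01
z_0.005 = 2.576
SE = σ/√n = 9/√64 = 1.1250
Margin of error = 2.576 × 1.1250 = 2.8980
CI: x̄ ± margin = 74 ± 2.8980
CI: (71.1020, 76.8980)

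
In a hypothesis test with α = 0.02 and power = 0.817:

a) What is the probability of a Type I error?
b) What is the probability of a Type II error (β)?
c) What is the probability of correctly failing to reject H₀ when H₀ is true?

a) Type I error probability = α = 0.02
b) Power = P(reject H₀ | H₁ true) = 1 - β = 0.817, so Type II error probability = β = 1 - Power = 0.183
c) P(fail to reject H₀ | H₀ true) = 1 - α = 0.98

Answer: a) 0.02, b) 0.183, c) 0.98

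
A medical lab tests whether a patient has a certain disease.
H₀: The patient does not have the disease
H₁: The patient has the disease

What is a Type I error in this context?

A Type I error (probability α) occurs when we reject a true H₀.
A Type II error (probability β) occurs when we fail to reject a false H₀.

Answer: Diagnosing a healthy patient as having the disease (false positive)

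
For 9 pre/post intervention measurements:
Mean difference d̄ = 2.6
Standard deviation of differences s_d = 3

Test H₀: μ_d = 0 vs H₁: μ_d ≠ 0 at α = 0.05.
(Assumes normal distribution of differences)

df = n - 1 = 8
SE = s_d/√n = 3/√9 = 1.0000
t = d̄/SE = 2.6/1.0000 = 2.6000
Critical value: t_{0.025,8} = ±2.306
p-value ≈ 0.0316
Decision: reject H₀

Answer: t = 2.6000, reject H₀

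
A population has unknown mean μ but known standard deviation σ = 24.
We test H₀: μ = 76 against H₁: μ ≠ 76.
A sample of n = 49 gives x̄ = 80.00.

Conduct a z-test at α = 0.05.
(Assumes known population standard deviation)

Standard error: SE = σ/√n = 24/√49 = 3.4286
z-statistic: z = (x̄ - μ₀)/SE = (80.00 - 76)/3.4286 = 1.1667
Critical value: ±1.960
p-value = 0.2433
Decision: fail to reject H₀

Answer: z = 1.1667, fail to reject H₀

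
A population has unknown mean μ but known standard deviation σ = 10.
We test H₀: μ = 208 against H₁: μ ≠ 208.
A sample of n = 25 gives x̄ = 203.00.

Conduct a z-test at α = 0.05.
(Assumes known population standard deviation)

Standard error: SE = σ/√n = 10/√25 = 2.0000
z-statistic: z = (x̄ - μ₀)/SE = (203.00 - 208)/2.0000 = -2.5000
Critical value: ±1.960
p-value = 0.0124
Decision: reject H₀

Answer: z = -2.5000, reject H₀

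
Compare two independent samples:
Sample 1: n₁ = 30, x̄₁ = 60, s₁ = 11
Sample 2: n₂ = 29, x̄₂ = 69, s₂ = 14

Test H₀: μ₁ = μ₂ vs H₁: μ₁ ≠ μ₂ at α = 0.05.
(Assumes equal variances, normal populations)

Answer: t = -2.7509, reject H₀

Derivation:
Pooled variance: s²_p = [29×11² + 28×14²]/(57) = 157.8421
s_p = 12.5635
SE = s_p×√(1/n₁ + 1/n₂) = 12.5635×√(1/30 + 1/29) = 3.2717
t = (x̄₁ - x̄₂)/SE = (60 - 69)/3.2717 = -2.7509
df = 57, t-critical = ±2.002
Decision: reject H₀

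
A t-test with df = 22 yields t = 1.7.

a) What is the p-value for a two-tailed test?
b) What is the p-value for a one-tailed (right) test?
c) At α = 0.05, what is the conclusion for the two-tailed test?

Using t-distribution with df = 22:
a) Two-tailed: p = 2×P(T > 1.7) = 0.1032
b) One-tailed: p = P(T > 1.7) = 0.0516
c) 0.1032 ≥ 0.05, fail to reject H₀

Answer: a) 0.1032, b) 0.0516, c) fail to reject H₀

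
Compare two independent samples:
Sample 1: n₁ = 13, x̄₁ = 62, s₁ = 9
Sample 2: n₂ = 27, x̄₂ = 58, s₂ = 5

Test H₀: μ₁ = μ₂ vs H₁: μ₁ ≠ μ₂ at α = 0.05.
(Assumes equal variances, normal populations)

Answer: t = 1.8136, fail to reject H₀

Derivation:
Pooled variance: s²_p = [12×9² + 26×5²]/(38) = 42.6842
s_p = 6.5333
SE = s_p×√(1/n₁ + 1/n₂) = 6.5333×√(1/13 + 1/27) = 2.2055
t = (x̄₁ - x̄₂)/SE = (62 - 58)/2.2055 = 1.8136
df = 38, t-critical = ±2.024
Decision: fail to reject H₀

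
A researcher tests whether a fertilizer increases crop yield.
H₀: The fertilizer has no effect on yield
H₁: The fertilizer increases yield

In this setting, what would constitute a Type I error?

Type I error (α): Rejecting H₀ when H₀ is true
Type II error (β): Failing to reject H₀ when H₁ is true

Answer: Concluding the fertilizer works when it doesn't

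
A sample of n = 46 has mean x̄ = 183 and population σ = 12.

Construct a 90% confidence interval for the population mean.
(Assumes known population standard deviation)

Confidence level: 90%, α = 0.1
z_0.05 = 1.645
SE = σ/√n = 12/√46 = 1.7693
Margin of error = 1.645 × 1.7693 = 2.9105
CI: x̄ ± margin = 183 ± 2.9105
CI: (180.0895, 185.9105)

Answer: (180.0895, 185.9105)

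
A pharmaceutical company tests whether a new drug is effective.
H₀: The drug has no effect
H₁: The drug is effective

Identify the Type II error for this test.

Answer: Failing to detect the drug's effect when it actually works

Derivation:
A Type I error (probability α) occurs when we reject a true H₀.
A Type II error (probability β) occurs when we fail to reject a false H₀.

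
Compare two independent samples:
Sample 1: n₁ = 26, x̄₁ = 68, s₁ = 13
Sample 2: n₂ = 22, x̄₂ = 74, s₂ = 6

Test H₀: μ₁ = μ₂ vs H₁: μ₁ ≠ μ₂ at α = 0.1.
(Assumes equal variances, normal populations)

Pooled variance: s²_p = [25×13² + 21×6²]/(46) = 108.2826
s_p = 10.4059
SE = s_p×√(1/n₁ + 1/n₂) = 10.4059×√(1/26 + 1/22) = 3.0144
t = (x̄₁ - x̄₂)/SE = (68 - 74)/3.0144 = -1.9904
df = 46, t-critical = ±1.679
Decision: reject H₀

Answer: t = -1.9904, reject H₀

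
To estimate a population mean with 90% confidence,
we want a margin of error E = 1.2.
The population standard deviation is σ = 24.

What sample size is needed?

Answer: n = 1083

Derivation:
z_0.05 = 1.645
n = (z×σ/E)² = (1.645×24/1.2)²
n = 1082.4100
Round up: n = 1083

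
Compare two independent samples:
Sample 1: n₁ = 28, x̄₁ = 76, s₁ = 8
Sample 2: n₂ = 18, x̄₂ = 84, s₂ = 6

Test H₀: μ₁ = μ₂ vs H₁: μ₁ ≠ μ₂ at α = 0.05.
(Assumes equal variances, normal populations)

Answer: t = -3.6311, reject H₀

Derivation:
Pooled variance: s²_p = [27×8² + 17×6²]/(44) = 53.1818
s_p = 7.2926
SE = s_p×√(1/n₁ + 1/n₂) = 7.2926×√(1/28 + 1/18) = 2.2032
t = (x̄₁ - x̄₂)/SE = (76 - 84)/2.2032 = -3.6311
df = 44, t-critical = ±2.015
Decision: reject H₀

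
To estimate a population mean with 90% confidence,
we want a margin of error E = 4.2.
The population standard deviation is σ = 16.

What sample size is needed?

z_0.05 = 1.645
n = (z×σ/E)² = (1.645×16/4.2)²
n = 39.2711
Round up: n = 40

Answer: n = 40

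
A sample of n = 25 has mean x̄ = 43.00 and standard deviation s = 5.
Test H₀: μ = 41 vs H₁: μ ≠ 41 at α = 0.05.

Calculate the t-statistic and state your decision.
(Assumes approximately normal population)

df = n - 1 = 24
SE = s/√n = 5/√25 = 1.0000
t = (x̄ - μ₀)/SE = (43.00 - 41)/1.0000 = 2.0000
Critical value: t_{0.025,24} = ±2.064
p-value ≈ 0.0569
Decision: fail to reject H₀

Answer: t = 2.0000, fail to reject H₀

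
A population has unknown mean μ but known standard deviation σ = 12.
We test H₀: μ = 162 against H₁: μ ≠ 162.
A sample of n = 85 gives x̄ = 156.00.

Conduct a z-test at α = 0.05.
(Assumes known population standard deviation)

Standard error: SE = σ/√n = 12/√85 = 1.3016
z-statistic: z = (x̄ - μ₀)/SE = (156.00 - 162)/1.3016 = -4.6097
Critical value: ±1.960
p-value < 0.0001
Decision: reject H₀

Answer: z = -4.6097, reject H₀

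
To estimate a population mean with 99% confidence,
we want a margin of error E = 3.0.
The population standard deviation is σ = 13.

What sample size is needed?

Answer: n = 125

Derivation:
z_0.005 = 2.576
n = (z×σ/E)² = (2.576×13/3.0)²
n = 124.6051
Round up: n = 125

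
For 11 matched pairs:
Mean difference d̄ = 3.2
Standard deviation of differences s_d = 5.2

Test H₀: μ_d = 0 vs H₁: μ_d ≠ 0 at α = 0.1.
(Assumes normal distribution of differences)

df = n - 1 = 10
SE = s_d/√n = 5.2/√11 = 1.5679
t = d̄/SE = 3.2/1.5679 = 2.0409
Critical value: t_{0.05,10} = ±1.812
p-value ≈ 0.0685
Decision: reject H₀

Answer: t = 2.0409, reject H₀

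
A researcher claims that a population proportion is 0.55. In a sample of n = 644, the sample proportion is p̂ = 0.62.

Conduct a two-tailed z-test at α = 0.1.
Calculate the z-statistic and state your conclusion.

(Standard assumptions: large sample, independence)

H₀: p = 0.55, H₁: p ≠ 0.55
Standard error: SE = √(p₀(1-p₀)/n) = √(0.55×0.45/644) = 0.019604
z-statistic: z = (p̂ - p₀)/SE = (0.62 - 0.55)/0.019604 = 3.5707
Critical value: z_0.05 = ±1.645
p-value = 0.0004
Decision: reject H₀ at α = 0.1

Answer: z = 3.5707, reject H₀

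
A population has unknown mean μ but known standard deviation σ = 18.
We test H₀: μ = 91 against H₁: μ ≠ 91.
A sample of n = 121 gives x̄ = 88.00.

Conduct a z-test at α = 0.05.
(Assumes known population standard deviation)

Standard error: SE = σ/√n = 18/√121 = 1.6364
z-statistic: z = (x̄ - μ₀)/SE = (88.00 - 91)/1.6364 = -1.8333
Critical value: ±1.960
p-value = 0.0668
Decision: fail to reject H₀

Answer: z = -1.8333, fail to reject H₀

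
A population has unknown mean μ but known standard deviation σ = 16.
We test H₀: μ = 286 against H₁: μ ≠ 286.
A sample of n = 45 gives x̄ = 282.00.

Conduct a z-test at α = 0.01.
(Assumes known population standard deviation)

Standard error: SE = σ/√n = 16/√45 = 2.3851
z-statistic: z = (x̄ - μ₀)/SE = (282.00 - 286)/2.3851 = -1.6771
Critical value: ±2.576
p-value = 0.0935
Decision: fail to reject H₀

Answer: z = -1.6771, fail to reject H₀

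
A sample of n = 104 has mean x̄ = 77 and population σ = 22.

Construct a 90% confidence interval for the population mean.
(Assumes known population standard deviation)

Confidence level: 90%, α = 0.1
z_0.05 = 1.645
SE = σ/√n = 22/√104 = 2.1573
Margin of error = 1.645 × 2.1573 = 3.5488
CI: x̄ ± margin = 77 ± 3.5488
CI: (73.4512, 80.5488)

Answer: (73.4512, 80.5488)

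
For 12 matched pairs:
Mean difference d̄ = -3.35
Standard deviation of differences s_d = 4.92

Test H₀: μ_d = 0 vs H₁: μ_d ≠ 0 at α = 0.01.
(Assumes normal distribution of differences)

Answer: t = -2.3587, fail to reject H₀

Derivation:
df = n - 1 = 11
SE = s_d/√n = 4.92/√12 = 1.4203
t = d̄/SE = -3.35/1.4203 = -2.3587
Critical value: t_{0.005,11} = ±3.106
p-value ≈ 0.0379
Decision: fail to reject H₀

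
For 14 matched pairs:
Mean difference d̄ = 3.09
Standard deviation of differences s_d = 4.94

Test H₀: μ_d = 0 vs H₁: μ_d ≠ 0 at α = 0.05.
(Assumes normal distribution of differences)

Answer: t = 2.3404, reject H₀

Derivation:
df = n - 1 = 13
SE = s_d/√n = 4.94/√14 = 1.3203
t = d̄/SE = 3.09/1.3203 = 2.3404
Critical value: t_{0.025,13} = ±2.160
p-value ≈ 0.0359
Decision: reject H₀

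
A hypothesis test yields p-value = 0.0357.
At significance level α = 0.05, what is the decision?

Compare p-value to α:
0.0357 < 0.05
Decision: reject H₀

Answer: reject H₀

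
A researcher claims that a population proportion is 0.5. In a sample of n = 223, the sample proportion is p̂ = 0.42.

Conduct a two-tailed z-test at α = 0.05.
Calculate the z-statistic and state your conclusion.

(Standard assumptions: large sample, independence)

H₀: p = 0.5, H₁: p ≠ 0.5
Standard error: SE = √(p₀(1-p₀)/n) = √(0.5×0.5/223) = 0.033482
z-statistic: z = (p̂ - p₀)/SE = (0.42 - 0.5)/0.033482 = -2.3893
Critical value: z_0.025 = ±1.960
p-value = 0.0169
Decision: reject H₀ at α = 0.05

Answer: z = -2.3893, reject H₀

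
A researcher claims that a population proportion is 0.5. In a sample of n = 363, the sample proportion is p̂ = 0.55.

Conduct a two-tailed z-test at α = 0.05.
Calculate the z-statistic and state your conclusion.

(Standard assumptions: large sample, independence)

H₀: p = 0.5, H₁: p ≠ 0.5
Standard error: SE = √(p₀(1-p₀)/n) = √(0.5×0.5/363) = 0.026243
z-statistic: z = (p̂ - p₀)/SE = (0.55 - 0.5)/0.026243 = 1.9053
Critical value: z_0.025 = ±1.960
p-value = 0.0567
Decision: fail to reject H₀ at α = 0.05

Answer: z = 1.9053, fail to reject H₀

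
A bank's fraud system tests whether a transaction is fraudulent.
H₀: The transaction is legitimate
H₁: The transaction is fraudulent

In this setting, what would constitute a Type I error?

Answer: Blocking a legitimate transaction as fraud

Derivation:
Type I error (α): Rejecting H₀ when H₀ is true
Type II error (β): Failing to reject H₀ when H₁ is true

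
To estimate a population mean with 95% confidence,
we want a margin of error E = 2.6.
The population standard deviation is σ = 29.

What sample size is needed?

z_0.025 = 1.960
n = (z×σ/E)² = (1.960×29/2.6)²
n = 477.9269
Round up: n = 478

Answer: n = 478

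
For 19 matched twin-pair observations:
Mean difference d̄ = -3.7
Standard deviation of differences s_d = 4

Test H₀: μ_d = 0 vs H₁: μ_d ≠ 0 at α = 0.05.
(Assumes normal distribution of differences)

df = n - 1 = 18
SE = s_d/√n = 4/√19 = 0.9177
t = d̄/SE = -3.7/0.9177 = -4.0318
Critical value: t_{0.025,18} = ±2.101
p-value ≈ 0.0008
Decision: reject H₀

Answer: t = -4.0318, reject H₀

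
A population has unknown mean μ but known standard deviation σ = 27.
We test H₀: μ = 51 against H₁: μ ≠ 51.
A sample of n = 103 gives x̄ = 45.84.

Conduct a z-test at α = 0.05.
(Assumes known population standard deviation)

Answer: z = -1.9396, fail to reject H₀

Derivation:
Standard error: SE = σ/√n = 27/√103 = 2.6604
z-statistic: z = (x̄ - μ₀)/SE = (45.84 - 51)/2.6604 = -1.9396
Critical value: ±1.960
p-value = 0.0524
Decision: fail to reject H₀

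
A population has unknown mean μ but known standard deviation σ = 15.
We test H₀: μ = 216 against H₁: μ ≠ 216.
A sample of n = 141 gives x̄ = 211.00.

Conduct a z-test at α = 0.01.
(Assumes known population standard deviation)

Answer: z = -3.9582, reject H₀

Derivation:
Standard error: SE = σ/√n = 15/√141 = 1.2632
z-statistic: z = (x̄ - μ₀)/SE = (211.00 - 216)/1.2632 = -3.9582
Critical value: ±2.576
p-value = 0.0001
Decision: reject H₀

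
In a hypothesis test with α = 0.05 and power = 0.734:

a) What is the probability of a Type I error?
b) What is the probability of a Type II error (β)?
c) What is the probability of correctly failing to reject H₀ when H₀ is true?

a) Type I error probability = α = 0.05
b) Power = P(reject H₀ | H₁ true) = 1 - β = 0.734, so Type II error probability = β = 1 - Power = 0.266
c) P(fail to reject H₀ | H₀ true) = 1 - α = 0.95

Answer: a) 0.05, b) 0.266, c) 0.95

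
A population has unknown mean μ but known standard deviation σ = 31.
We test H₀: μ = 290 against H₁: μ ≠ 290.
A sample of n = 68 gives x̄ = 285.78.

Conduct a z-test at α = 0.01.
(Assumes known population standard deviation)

Standard error: SE = σ/√n = 31/√68 = 3.7593
z-statistic: z = (x̄ - μ₀)/SE = (285.78 - 290)/3.7593 = -1.1225
Critical value: ±2.576
p-value = 0.2616
Decision: fail to reject H₀

Answer: z = -1.1225, fail to reject H₀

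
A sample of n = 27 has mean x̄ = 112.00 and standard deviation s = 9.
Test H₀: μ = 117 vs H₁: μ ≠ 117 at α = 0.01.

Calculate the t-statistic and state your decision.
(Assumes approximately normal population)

df = n - 1 = 26
SE = s/√n = 9/√27 = 1.7321
t = (x̄ - μ₀)/SE = (112.00 - 117)/1.7321 = -2.8867
Critical value: t_{0.005,26} = ±2.779
p-value ≈ 0.0077
Decision: reject H₀

Answer: t = -2.8867, reject H₀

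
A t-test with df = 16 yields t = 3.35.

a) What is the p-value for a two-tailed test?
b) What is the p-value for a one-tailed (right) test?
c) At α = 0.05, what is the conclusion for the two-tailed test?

Answer: a) 0.0041, b) 0.0020, c) reject H₀

Derivation:
Using t-distribution with df = 16:
a) Two-tailed: p = 2×P(T > 3.35) = 0.0041
b) One-tailed: p = P(T > 3.35) = 0.0020
c) 0.0041 < 0.05, reject H₀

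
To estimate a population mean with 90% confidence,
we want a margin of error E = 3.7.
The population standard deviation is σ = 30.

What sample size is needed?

z_0.05 = 1.645
n = (z×σ/E)² = (1.645×30/3.7)²
n = 177.8979
Round up: n = 178

Answer: n = 178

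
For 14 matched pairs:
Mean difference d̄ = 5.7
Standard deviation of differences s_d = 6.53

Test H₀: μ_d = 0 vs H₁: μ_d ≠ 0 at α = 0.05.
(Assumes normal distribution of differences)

Answer: t = 3.2661, reject H₀

Derivation:
df = n - 1 = 13
SE = s_d/√n = 6.53/√14 = 1.7452
t = d̄/SE = 5.7/1.7452 = 3.2661
Critical value: t_{0.025,13} = ±2.160
p-value ≈ 0.0061
Decision: reject H₀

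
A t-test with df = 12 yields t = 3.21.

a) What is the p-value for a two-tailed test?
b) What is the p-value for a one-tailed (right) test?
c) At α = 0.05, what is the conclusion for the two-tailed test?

Using t-distribution with df = 12:
a) Two-tailed: p = 2×P(T > 3.21) = 0.0075
b) One-tailed: p = P(T > 3.21) = 0.0037
c) 0.0075 < 0.05, reject H₀

Answer: a) 0.0075, b) 0.0037, c) reject H₀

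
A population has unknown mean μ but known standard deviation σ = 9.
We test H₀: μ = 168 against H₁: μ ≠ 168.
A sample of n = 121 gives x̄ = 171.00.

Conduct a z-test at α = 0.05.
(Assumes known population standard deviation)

Answer: z = 3.6666, reject H₀

Derivation:
Standard error: SE = σ/√n = 9/√121 = 0.8182
z-statistic: z = (x̄ - μ₀)/SE = (171.00 - 168)/0.8182 = 3.6666
Critical value: ±1.960
p-value = 0.0002
Decision: reject H₀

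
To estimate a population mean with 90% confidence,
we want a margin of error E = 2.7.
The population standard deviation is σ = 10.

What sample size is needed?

z_0.05 = 1.645
n = (z×σ/E)² = (1.645×10/2.7)²
n = 37.1197
Round up: n = 38

Answer: n = 38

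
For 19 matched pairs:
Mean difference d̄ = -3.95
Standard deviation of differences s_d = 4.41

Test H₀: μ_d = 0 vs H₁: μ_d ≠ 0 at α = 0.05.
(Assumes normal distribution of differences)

df = n - 1 = 18
SE = s_d/√n = 4.41/√19 = 1.0117
t = d̄/SE = -3.95/1.0117 = -3.9043
Critical value: t_{0.025,18} = ±2.101
p-value ≈ 0.0010
Decision: reject H₀

Answer: t = -3.9043, reject H₀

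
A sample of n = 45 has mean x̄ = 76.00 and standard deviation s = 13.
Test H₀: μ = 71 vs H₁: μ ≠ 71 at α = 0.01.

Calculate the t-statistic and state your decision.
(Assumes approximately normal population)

Answer: t = 2.5801, fail to reject H₀

Derivation:
df = n - 1 = 44
SE = s/√n = 13/√45 = 1.9379
t = (x̄ - μ₀)/SE = (76.00 - 71)/1.9379 = 2.5801
Critical value: t_{0.005,44} = ±2.692
p-value ≈ 0.0133
Decision: fail to reject H₀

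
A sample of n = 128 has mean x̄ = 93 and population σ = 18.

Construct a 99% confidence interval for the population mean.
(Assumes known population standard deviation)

Answer: (88.9016, 97.0984)

Derivation:
Confidence level: 99%, α = 0.01
z_0.005 = 2.576
SE = σ/√n = 18/√128 = 1.5910
Margin of error = 2.576 × 1.5910 = 4.0984
CI: x̄ ± margin = 93 ± 4.0984
CI: (88.9016, 97.0984)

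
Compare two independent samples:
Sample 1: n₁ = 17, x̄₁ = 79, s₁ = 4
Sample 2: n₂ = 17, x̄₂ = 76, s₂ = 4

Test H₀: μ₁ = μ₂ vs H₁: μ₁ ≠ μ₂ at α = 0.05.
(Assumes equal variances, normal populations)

Answer: t = 2.1866, reject H₀

Derivation:
Pooled variance: s²_p = [16×4² + 16×4²]/(32) = 16.0000
s_p = 4.0000
SE = s_p×√(1/n₁ + 1/n₂) = 4.0000×√(1/17 + 1/17) = 1.3720
t = (x̄₁ - x̄₂)/SE = (79 - 76)/1.3720 = 2.1866
df = 32, t-critical = ±2.037
Decision: reject H₀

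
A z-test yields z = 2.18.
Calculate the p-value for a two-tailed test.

Answer: p-value ≈ 0.0293

Derivation:
For z = 2.18:
p = 2×P(Z > |2.18|) = 2×(1 - Φ(2.18)) = 0.0293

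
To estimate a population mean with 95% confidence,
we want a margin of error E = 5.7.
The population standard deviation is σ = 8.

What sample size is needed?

Answer: n = 8

Derivation:
z_0.025 = 1.960
n = (z×σ/E)² = (1.960×8/5.7)²
n = 7.5673
Round up: n = 8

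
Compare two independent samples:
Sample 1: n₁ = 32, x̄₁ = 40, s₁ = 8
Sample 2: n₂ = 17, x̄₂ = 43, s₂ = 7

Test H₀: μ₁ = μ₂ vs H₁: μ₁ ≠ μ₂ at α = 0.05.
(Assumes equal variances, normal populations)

Pooled variance: s²_p = [31×8² + 16×7²]/(47) = 58.8936
s_p = 7.6742
SE = s_p×√(1/n₁ + 1/n₂) = 7.6742×√(1/32 + 1/17) = 2.3032
t = (x̄₁ - x̄₂)/SE = (40 - 43)/2.3032 = -1.3025
df = 47, t-critical = ±2.012
Decision: fail to reject H₀

Answer: t = -1.3025, fail to reject H₀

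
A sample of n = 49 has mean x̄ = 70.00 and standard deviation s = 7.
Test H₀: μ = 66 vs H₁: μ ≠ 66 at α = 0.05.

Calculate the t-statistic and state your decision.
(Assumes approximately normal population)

df = n - 1 = 48
SE = s/√n = 7/√49 = 1.0000
t = (x̄ - μ₀)/SE = (70.00 - 66)/1.0000 = 4.0000
Critical value: t_{0.025,48} = ±2.011
p-value ≈ 0.0002
Decision: reject H₀

Answer: t = 4.0000, reject H₀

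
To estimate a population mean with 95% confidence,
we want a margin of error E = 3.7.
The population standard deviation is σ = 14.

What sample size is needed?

z_0.025 = 1.960
n = (z×σ/E)² = (1.960×14/3.7)²
n = 55.0003
Round up: n = 56

Answer: n = 56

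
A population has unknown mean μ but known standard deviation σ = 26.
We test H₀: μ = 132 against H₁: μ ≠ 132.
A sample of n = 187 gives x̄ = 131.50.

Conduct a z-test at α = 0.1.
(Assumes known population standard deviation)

Standard error: SE = σ/√n = 26/√187 = 1.9013
z-statistic: z = (x̄ - μ₀)/SE = (131.50 - 132)/1.9013 = -0.2630
Critical value: ±1.645
p-value = 0.7926
Decision: fail to reject H₀

Answer: z = -0.2630, fail to reject H₀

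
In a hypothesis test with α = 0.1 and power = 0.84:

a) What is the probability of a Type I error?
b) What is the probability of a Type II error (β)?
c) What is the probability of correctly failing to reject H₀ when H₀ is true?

Answer: a) 0.1, b) 0.16, c) 0.9

Derivation:
a) Type I error probability = α = 0.1
b) Power = P(reject H₀ | H₁ true) = 1 - β = 0.84, so Type II error probability = β = 1 - Power = 0.16
c) P(fail to reject H₀ | H₀ true) = 1 - α = 0.9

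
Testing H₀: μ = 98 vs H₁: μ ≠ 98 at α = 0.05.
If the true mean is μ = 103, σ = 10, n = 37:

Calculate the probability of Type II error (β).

Answer: β ≈ 0.1398

Derivation:
SE = σ/√n = 10/√37 = 1.6440
Critical values: μ₀ ± z_0.025×SE = 98 ± 1.960×1.6440
Acceptance region: (94.7778, 101.2222)
Under H₁ (μ = 103): z_high = (101.2222 - 103)/1.6440 = -1.0814, z_low = (94.7778 - 103)/1.6440 = -5.0013
β = P(not reject | H₁) = Φ(-1.0814) - Φ(-5.0013) ≈ 0.1398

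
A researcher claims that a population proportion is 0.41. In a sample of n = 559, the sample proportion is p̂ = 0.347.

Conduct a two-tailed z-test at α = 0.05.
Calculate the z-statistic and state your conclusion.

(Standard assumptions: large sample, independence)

H₀: p = 0.41, H₁: p ≠ 0.41
Standard error: SE = √(p₀(1-p₀)/n) = √(0.41×0.59/559) = 0.020802
z-statistic: z = (p̂ - p₀)/SE = (0.347 - 0.41)/0.020802 = -3.0286
Critical value: z_0.025 = ±1.960
p-value = 0.0025
Decision: reject H₀ at α = 0.05

Answer: z = -3.0286, reject H₀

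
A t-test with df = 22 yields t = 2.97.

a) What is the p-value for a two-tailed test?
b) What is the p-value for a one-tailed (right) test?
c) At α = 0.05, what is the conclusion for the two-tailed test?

Answer: a) 0.0071, b) 0.0035, c) reject H₀

Derivation:
Using t-distribution with df = 22:
a) Two-tailed: p = 2×P(T > 2.97) = 0.0071
b) One-tailed: p = P(T > 2.97) = 0.0035
c) 0.0071 < 0.05, reject H₀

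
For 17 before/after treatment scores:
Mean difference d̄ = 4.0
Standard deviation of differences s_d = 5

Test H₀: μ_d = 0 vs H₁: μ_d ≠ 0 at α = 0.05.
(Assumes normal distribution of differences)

df = n - 1 = 16
SE = s_d/√n = 5/√17 = 1.2127
t = d̄/SE = 4.0/1.2127 = 3.2984
Critical value: t_{0.025,16} = ±2.120
p-value ≈ 0.0045
Decision: reject H₀

Answer: t = 3.2984, reject H₀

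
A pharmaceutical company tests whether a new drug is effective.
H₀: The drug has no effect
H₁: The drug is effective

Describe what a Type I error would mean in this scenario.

A Type I error (probability α) occurs when we reject a true H₀.
A Type II error (probability β) occurs when we fail to reject a false H₀.

Answer: Concluding the drug is effective when it actually has no effect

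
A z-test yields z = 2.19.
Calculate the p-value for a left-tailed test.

Answer: p-value ≈ 0.9857

Derivation:
For z = 2.19:
p = P(Z < 2.19) = Φ(2.19) = 0.9857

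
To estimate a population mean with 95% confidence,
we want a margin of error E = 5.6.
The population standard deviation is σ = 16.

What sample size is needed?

z_0.025 = 1.960
n = (z×σ/E)² = (1.960×16/5.6)²
n = 31.3600
Round up: n = 32

Answer: n = 32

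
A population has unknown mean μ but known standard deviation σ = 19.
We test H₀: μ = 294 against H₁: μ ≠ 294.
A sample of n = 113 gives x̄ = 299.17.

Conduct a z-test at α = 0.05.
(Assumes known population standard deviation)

Standard error: SE = σ/√n = 19/√113 = 1.7874
z-statistic: z = (x̄ - μ₀)/SE = (299.17 - 294)/1.7874 = 2.8925
Critical value: ±1.960
p-value = 0.0038
Decision: reject H₀

Answer: z = 2.8925, reject H₀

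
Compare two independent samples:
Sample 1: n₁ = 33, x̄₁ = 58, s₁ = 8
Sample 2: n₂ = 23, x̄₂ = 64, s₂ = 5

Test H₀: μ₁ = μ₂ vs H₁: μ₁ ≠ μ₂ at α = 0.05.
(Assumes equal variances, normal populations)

Pooled variance: s²_p = [32×8² + 22×5²]/(54) = 48.1111
s_p = 6.9362
SE = s_p×√(1/n₁ + 1/n₂) = 6.9362×√(1/33 + 1/23) = 1.8841
t = (x̄₁ - x̄₂)/SE = (58 - 64)/1.8841 = -3.1845
df = 54, t-critical = ±2.005
Decision: reject H₀

Answer: t = -3.1845, reject H₀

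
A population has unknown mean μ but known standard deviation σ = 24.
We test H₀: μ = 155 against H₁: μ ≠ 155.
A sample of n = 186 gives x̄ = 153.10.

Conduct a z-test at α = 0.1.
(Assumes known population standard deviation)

Standard error: SE = σ/√n = 24/√186 = 1.7598
z-statistic: z = (x̄ - μ₀)/SE = (153.10 - 155)/1.7598 = -1.0797
Critical value: ±1.645
p-value = 0.2803
Decision: fail to reject H₀

Answer: z = -1.0797, fail to reject H₀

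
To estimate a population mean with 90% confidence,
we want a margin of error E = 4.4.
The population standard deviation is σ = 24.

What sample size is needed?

Answer: n = 81

Derivation:
z_0.05 = 1.645
n = (z×σ/E)² = (1.645×24/4.4)²
n = 80.5098
Round up: n = 81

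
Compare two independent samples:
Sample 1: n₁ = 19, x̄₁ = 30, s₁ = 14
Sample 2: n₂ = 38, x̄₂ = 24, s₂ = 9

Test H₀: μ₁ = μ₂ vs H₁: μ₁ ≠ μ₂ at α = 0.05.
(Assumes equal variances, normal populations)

Answer: t = 1.9605, fail to reject H₀

Derivation:
Pooled variance: s²_p = [18×14² + 37×9²]/(55) = 118.6364
s_p = 10.8920
SE = s_p×√(1/n₁ + 1/n₂) = 10.8920×√(1/19 + 1/38) = 3.0604
t = (x̄₁ - x̄₂)/SE = (30 - 24)/3.0604 = 1.9605
df = 55, t-critical = ±2.004
Decision: fail to reject H₀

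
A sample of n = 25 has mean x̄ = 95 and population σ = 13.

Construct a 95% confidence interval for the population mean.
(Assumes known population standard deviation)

Confidence level: 95%, α = 0.05
z_0.025 = 1.960
SE = σ/√n = 13/√25 = 2.6000
Margin of error = 1.960 × 2.6000 = 5.0960
CI: x̄ ± margin = 95 ± 5.0960
CI: (89.9040, 100.0960)

Answer: (89.9040, 100.0960)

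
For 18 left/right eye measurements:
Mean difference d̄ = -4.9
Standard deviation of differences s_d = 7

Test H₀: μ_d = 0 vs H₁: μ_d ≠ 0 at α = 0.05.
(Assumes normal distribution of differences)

df = n - 1 = 17
SE = s_d/√n = 7/√18 = 1.6499
t = d̄/SE = -4.9/1.6499 = -2.9699
Critical value: t_{0.025,17} = ±2.110
p-value ≈ 0.0086
Decision: reject H₀

Answer: t = -2.9699, reject H₀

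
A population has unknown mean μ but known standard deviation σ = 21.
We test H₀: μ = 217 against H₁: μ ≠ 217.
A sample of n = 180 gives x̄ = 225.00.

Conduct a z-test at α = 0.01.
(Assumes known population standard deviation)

Standard error: SE = σ/√n = 21/√180 = 1.5652
z-statistic: z = (x̄ - μ₀)/SE = (225.00 - 217)/1.5652 = 5.1112
Critical value: ±2.576
p-value < 0.0001
Decision: reject H₀

Answer: z = 5.1112, reject H₀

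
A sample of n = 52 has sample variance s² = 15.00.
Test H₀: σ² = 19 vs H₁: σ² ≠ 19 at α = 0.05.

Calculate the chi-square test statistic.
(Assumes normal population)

df = n - 1 = 51
χ² = (n-1)s²/σ₀² = 51×15.00/19 = 40.2632
Critical values: χ²_{0.975,51} = 33.162, χ²_{0.025,51} = 72.616
Rejection region: χ² < 33.162 or χ² > 72.616
Decision: fail to reject H₀

Answer: χ² = 40.2632, fail to reject H₀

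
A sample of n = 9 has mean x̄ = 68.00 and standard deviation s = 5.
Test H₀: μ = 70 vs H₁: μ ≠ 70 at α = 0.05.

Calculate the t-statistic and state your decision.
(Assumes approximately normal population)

Answer: t = -1.2000, fail to reject H₀

Derivation:
df = n - 1 = 8
SE = s/√n = 5/√9 = 1.6667
t = (x̄ - μ₀)/SE = (68.00 - 70)/1.6667 = -1.2000
Critical value: t_{0.025,8} = ±2.306
p-value ≈ 0.2645
Decision: fail to reject H₀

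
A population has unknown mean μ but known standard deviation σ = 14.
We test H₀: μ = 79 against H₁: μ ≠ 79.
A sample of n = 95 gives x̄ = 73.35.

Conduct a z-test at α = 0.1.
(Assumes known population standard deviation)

Standard error: SE = σ/√n = 14/√95 = 1.4364
z-statistic: z = (x̄ - μ₀)/SE = (73.35 - 79)/1.4364 = -3.9334
Critical value: ±1.645
p-value = 0.0001
Decision: reject H₀

Answer: z = -3.9334, reject H₀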